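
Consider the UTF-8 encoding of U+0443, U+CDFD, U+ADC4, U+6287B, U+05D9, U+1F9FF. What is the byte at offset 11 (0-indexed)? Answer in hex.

U+0443 → 2-byte form D1 83 at offsets 0–1.
U+CDFD → 3-byte form EC B7 BD at offsets 2–4.
U+ADC4 → 3-byte form EA B7 84 at offsets 5–7.
U+6287B → 4-byte form F1 A2 A1 BB at offsets 8–11.
Offset 11 falls in char 4's range; it's byte 4 of F1 A2 A1 BB = 0xBB.

0xBB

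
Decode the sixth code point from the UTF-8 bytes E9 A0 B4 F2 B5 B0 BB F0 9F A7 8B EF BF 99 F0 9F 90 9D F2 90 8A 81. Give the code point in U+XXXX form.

U+90281

Offset 0: leading byte 0xE9 = 11101001 → 3-byte char #1 = E9 A0 B4.
Offset 3: leading byte 0xF2 = 11110010 → 4-byte char #2 = F2 B5 B0 BB.
Offset 7: leading byte 0xF0 = 11110000 → 4-byte char #3 = F0 9F A7 8B.
Offset 11: leading byte 0xEF = 11101111 → 3-byte char #4 = EF BF 99.
Offset 14: leading byte 0xF0 = 11110000 → 4-byte char #5 = F0 9F 90 9D.
Offset 18: leading byte 0xF2 = 11110010 → 4-byte char #6 = F2 90 8A 81.
Leading byte 0xF2 = 11110010 matches 11110xxx → 4-byte sequence.
Byte 1: 0xF2 = 11110010, payload 010 (3 bits).
Byte 2: 0x90 = 10010000 (10xxxxxx ✓), payload 010000.
Byte 3: 0x8A = 10001010 (10xxxxxx ✓), payload 001010.
Byte 4: 0x81 = 10000001 (10xxxxxx ✓), payload 000001.
Concatenate: 010010000001010000001 = 0x90281 (21 bits → U+90281).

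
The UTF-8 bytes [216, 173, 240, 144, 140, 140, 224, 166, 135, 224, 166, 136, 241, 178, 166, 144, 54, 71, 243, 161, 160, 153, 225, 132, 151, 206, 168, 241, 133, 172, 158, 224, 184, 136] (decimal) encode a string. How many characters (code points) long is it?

Byte at offset 0: 0xD8 = 11011000 → 2-byte char (#1). Advance 2.
Byte at offset 2: 0xF0 = 11110000 → 4-byte char (#2). Advance 4.
Byte at offset 6: 0xE0 = 11100000 → 3-byte char (#3). Advance 3.
Byte at offset 9: 0xE0 = 11100000 → 3-byte char (#4). Advance 3.
Byte at offset 12: 0xF1 = 11110001 → 4-byte char (#5). Advance 4.
Byte at offset 16: 0x36 = 00110110 → 1-byte char (#6). Advance 1.
Byte at offset 17: 0x47 = 01000111 → 1-byte char (#7). Advance 1.
Byte at offset 18: 0xF3 = 11110011 → 4-byte char (#8). Advance 4.
Byte at offset 22: 0xE1 = 11100001 → 3-byte char (#9). Advance 3.
Byte at offset 25: 0xCE = 11001110 → 2-byte char (#10). Advance 2.
Byte at offset 27: 0xF1 = 11110001 → 4-byte char (#11). Advance 4.
Byte at offset 31: 0xE0 = 11100000 → 3-byte char (#12). Advance 3.
Reached end at offset 34 after 12 code points.

12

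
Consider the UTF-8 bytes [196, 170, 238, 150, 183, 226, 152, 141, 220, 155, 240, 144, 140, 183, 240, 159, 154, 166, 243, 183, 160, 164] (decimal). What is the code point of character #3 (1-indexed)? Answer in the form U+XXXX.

Offset 0: leading byte 0xC4 = 11000100 → 2-byte char #1 = C4 AA.
Offset 2: leading byte 0xEE = 11101110 → 3-byte char #2 = EE 96 B7.
Offset 5: leading byte 0xE2 = 11100010 → 3-byte char #3 = E2 98 8D.
Leading byte 0xE2 = 11100010 matches 1110xxxx → 3-byte sequence.
Byte 1: 0xE2 = 11100010, payload 0010 (4 bits).
Byte 2: 0x98 = 10011000 (10xxxxxx ✓), payload 011000.
Byte 3: 0x8D = 10001101 (10xxxxxx ✓), payload 001101.
Concatenate: 0010011000001101 = 0x260D (16 bits → U+260D).

U+260D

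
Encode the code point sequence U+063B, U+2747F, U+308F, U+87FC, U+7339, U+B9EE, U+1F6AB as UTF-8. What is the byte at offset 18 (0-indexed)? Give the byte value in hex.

0xF0

U+063B → 2-byte form D8 BB at offsets 0–1.
U+2747F → 4-byte form F0 A7 91 BF at offsets 2–5.
U+308F → 3-byte form E3 82 8F at offsets 6–8.
U+87FC → 3-byte form E8 9F BC at offsets 9–11.
U+7339 → 3-byte form E7 8C B9 at offsets 12–14.
U+B9EE → 3-byte form EB A7 AE at offsets 15–17.
U+1F6AB → 4-byte form F0 9F 9A AB at offsets 18–21.
Offset 18 falls in char 7's range; it's byte 1 of F0 9F 9A AB = 0xF0.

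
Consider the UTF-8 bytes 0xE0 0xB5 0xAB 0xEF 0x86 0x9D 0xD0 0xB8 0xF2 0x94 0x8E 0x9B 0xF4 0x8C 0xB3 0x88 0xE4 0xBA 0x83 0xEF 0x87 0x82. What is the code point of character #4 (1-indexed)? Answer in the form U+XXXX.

U+9439B

Offset 0: leading byte 0xE0 = 11100000 → 3-byte char #1 = E0 B5 AB.
Offset 3: leading byte 0xEF = 11101111 → 3-byte char #2 = EF 86 9D.
Offset 6: leading byte 0xD0 = 11010000 → 2-byte char #3 = D0 B8.
Offset 8: leading byte 0xF2 = 11110010 → 4-byte char #4 = F2 94 8E 9B.
Leading byte 0xF2 = 11110010 matches 11110xxx → 4-byte sequence.
Byte 1: 0xF2 = 11110010, payload 010 (3 bits).
Byte 2: 0x94 = 10010100 (10xxxxxx ✓), payload 010100.
Byte 3: 0x8E = 10001110 (10xxxxxx ✓), payload 001110.
Byte 4: 0x9B = 10011011 (10xxxxxx ✓), payload 011011.
Concatenate: 010010100001110011011 = 0x9439B (21 bits → U+9439B).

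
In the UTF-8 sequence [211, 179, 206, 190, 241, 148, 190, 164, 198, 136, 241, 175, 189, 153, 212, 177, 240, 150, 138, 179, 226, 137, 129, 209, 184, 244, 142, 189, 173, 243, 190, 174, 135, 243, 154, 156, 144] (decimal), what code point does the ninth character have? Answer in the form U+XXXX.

U+0478

Offset 0: leading byte 0xD3 = 11010011 → 2-byte char #1 = D3 B3.
Offset 2: leading byte 0xCE = 11001110 → 2-byte char #2 = CE BE.
Offset 4: leading byte 0xF1 = 11110001 → 4-byte char #3 = F1 94 BE A4.
Offset 8: leading byte 0xC6 = 11000110 → 2-byte char #4 = C6 88.
Offset 10: leading byte 0xF1 = 11110001 → 4-byte char #5 = F1 AF BD 99.
Offset 14: leading byte 0xD4 = 11010100 → 2-byte char #6 = D4 B1.
Offset 16: leading byte 0xF0 = 11110000 → 4-byte char #7 = F0 96 8A B3.
Offset 20: leading byte 0xE2 = 11100010 → 3-byte char #8 = E2 89 81.
Offset 23: leading byte 0xD1 = 11010001 → 2-byte char #9 = D1 B8.
Leading byte 0xD1 = 11010001 matches 110xxxxx → 2-byte sequence.
Byte 1: 0xD1 = 11010001, payload 10001 (5 bits).
Byte 2: 0xB8 = 10111000 (10xxxxxx ✓), payload 111000.
Concatenate: 10001111000 = 0x478 (11 bits → U+0478).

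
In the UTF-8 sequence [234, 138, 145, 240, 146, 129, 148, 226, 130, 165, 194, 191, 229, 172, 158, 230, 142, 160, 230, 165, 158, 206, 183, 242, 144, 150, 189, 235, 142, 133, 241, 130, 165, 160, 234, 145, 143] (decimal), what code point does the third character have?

U+20A5

Offset 0: leading byte 0xEA = 11101010 → 3-byte char #1 = EA 8A 91.
Offset 3: leading byte 0xF0 = 11110000 → 4-byte char #2 = F0 92 81 94.
Offset 7: leading byte 0xE2 = 11100010 → 3-byte char #3 = E2 82 A5.
Leading byte 0xE2 = 11100010 matches 1110xxxx → 3-byte sequence.
Byte 1: 0xE2 = 11100010, payload 0010 (4 bits).
Byte 2: 0x82 = 10000010 (10xxxxxx ✓), payload 000010.
Byte 3: 0xA5 = 10100101 (10xxxxxx ✓), payload 100101.
Concatenate: 0010000010100101 = 0x20A5 (16 bits → U+20A5).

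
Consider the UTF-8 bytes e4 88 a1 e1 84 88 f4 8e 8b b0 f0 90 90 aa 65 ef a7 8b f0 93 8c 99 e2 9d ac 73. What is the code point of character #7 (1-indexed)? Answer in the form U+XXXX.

Offset 0: leading byte 0xE4 = 11100100 → 3-byte char #1 = E4 88 A1.
Offset 3: leading byte 0xE1 = 11100001 → 3-byte char #2 = E1 84 88.
Offset 6: leading byte 0xF4 = 11110100 → 4-byte char #3 = F4 8E 8B B0.
Offset 10: leading byte 0xF0 = 11110000 → 4-byte char #4 = F0 90 90 AA.
Offset 14: leading byte 0x65 = 01100101 → 1-byte char #5 = 65.
Offset 15: leading byte 0xEF = 11101111 → 3-byte char #6 = EF A7 8B.
Offset 18: leading byte 0xF0 = 11110000 → 4-byte char #7 = F0 93 8C 99.
Leading byte 0xF0 = 11110000 matches 11110xxx → 4-byte sequence.
Byte 1: 0xF0 = 11110000, payload 000 (3 bits).
Byte 2: 0x93 = 10010011 (10xxxxxx ✓), payload 010011.
Byte 3: 0x8C = 10001100 (10xxxxxx ✓), payload 001100.
Byte 4: 0x99 = 10011001 (10xxxxxx ✓), payload 011001.
Concatenate: 000010011001100011001 = 0x13319 (21 bits → U+13319).

U+13319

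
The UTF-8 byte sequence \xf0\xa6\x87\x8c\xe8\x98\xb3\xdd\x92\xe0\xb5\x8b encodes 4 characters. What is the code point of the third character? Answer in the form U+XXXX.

U+0752

Offset 0: leading byte 0xF0 = 11110000 → 4-byte char #1 = F0 A6 87 8C.
Offset 4: leading byte 0xE8 = 11101000 → 3-byte char #2 = E8 98 B3.
Offset 7: leading byte 0xDD = 11011101 → 2-byte char #3 = DD 92.
Leading byte 0xDD = 11011101 matches 110xxxxx → 2-byte sequence.
Byte 1: 0xDD = 11011101, payload 11101 (5 bits).
Byte 2: 0x92 = 10010010 (10xxxxxx ✓), payload 010010.
Concatenate: 11101010010 = 0x752 (11 bits → U+0752).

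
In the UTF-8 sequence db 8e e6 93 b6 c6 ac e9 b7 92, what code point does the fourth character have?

U+9DD2

Offset 0: leading byte 0xDB = 11011011 → 2-byte char #1 = DB 8E.
Offset 2: leading byte 0xE6 = 11100110 → 3-byte char #2 = E6 93 B6.
Offset 5: leading byte 0xC6 = 11000110 → 2-byte char #3 = C6 AC.
Offset 7: leading byte 0xE9 = 11101001 → 3-byte char #4 = E9 B7 92.
Leading byte 0xE9 = 11101001 matches 1110xxxx → 3-byte sequence.
Byte 1: 0xE9 = 11101001, payload 1001 (4 bits).
Byte 2: 0xB7 = 10110111 (10xxxxxx ✓), payload 110111.
Byte 3: 0x92 = 10010010 (10xxxxxx ✓), payload 010010.
Concatenate: 1001110111010010 = 0x9DD2 (16 bits → U+9DD2).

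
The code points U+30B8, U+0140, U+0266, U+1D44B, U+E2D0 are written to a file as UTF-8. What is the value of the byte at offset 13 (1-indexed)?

0x8B

1-indexed offset 13 is 0-indexed offset 12.
U+30B8 → 3-byte form E3 82 B8 at offsets 0–2.
U+0140 → 2-byte form C5 80 at offsets 3–4.
U+0266 → 2-byte form C9 A6 at offsets 5–6.
U+1D44B → 4-byte form F0 9D 91 8B at offsets 7–10.
U+E2D0 → 3-byte form EE 8B 90 at offsets 11–13.
Offset 12 falls in char 5's range; it's byte 2 of EE 8B 90 = 0x8B.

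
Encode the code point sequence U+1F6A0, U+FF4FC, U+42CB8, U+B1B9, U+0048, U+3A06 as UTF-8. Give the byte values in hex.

F0 9F 9A A0 F3 BF 93 BC F1 82 B2 B8 EB 86 B9 48 E3 A8 86

U+1F6A0: 4-byte form → F0 9F 9A A0.
U+FF4FC: 4-byte form → F3 BF 93 BC.
U+42CB8: 4-byte form → F1 82 B2 B8.
U+B1B9: 3-byte form → EB 86 B9.
U+0048: 1-byte form → 48.
U+3A06: 3-byte form → E3 A8 86.
Concatenated (19 bytes): F0 9F 9A A0 F3 BF 93 BC F1 82 B2 B8 EB 86 B9 48 E3 A8 86.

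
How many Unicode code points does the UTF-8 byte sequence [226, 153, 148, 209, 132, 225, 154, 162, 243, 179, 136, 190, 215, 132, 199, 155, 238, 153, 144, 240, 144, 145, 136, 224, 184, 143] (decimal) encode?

Byte at offset 0: 0xE2 = 11100010 → 3-byte char (#1). Advance 3.
Byte at offset 3: 0xD1 = 11010001 → 2-byte char (#2). Advance 2.
Byte at offset 5: 0xE1 = 11100001 → 3-byte char (#3). Advance 3.
Byte at offset 8: 0xF3 = 11110011 → 4-byte char (#4). Advance 4.
Byte at offset 12: 0xD7 = 11010111 → 2-byte char (#5). Advance 2.
Byte at offset 14: 0xC7 = 11000111 → 2-byte char (#6). Advance 2.
Byte at offset 16: 0xEE = 11101110 → 3-byte char (#7). Advance 3.
Byte at offset 19: 0xF0 = 11110000 → 4-byte char (#8). Advance 4.
Byte at offset 23: 0xE0 = 11100000 → 3-byte char (#9). Advance 3.
Reached end at offset 26 after 9 code points.

9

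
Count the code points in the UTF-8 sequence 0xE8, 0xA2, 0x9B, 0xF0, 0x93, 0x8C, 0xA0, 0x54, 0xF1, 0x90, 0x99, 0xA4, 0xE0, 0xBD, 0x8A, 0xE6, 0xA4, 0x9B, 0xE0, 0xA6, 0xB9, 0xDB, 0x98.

Byte at offset 0: 0xE8 = 11101000 → 3-byte char (#1). Advance 3.
Byte at offset 3: 0xF0 = 11110000 → 4-byte char (#2). Advance 4.
Byte at offset 7: 0x54 = 01010100 → 1-byte char (#3). Advance 1.
Byte at offset 8: 0xF1 = 11110001 → 4-byte char (#4). Advance 4.
Byte at offset 12: 0xE0 = 11100000 → 3-byte char (#5). Advance 3.
Byte at offset 15: 0xE6 = 11100110 → 3-byte char (#6). Advance 3.
Byte at offset 18: 0xE0 = 11100000 → 3-byte char (#7). Advance 3.
Byte at offset 21: 0xDB = 11011011 → 2-byte char (#8). Advance 2.
Reached end at offset 23 after 8 code points.

8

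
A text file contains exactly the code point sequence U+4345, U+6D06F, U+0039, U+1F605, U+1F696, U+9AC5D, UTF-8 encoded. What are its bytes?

U+4345: 3-byte form → E4 8D 85.
U+6D06F: 4-byte form → F1 AD 81 AF.
U+0039: 1-byte form → 39.
U+1F605: 4-byte form → F0 9F 98 85.
U+1F696: 4-byte form → F0 9F 9A 96.
U+9AC5D: 4-byte form → F2 9A B1 9D.
Concatenated (20 bytes): E4 8D 85 F1 AD 81 AF 39 F0 9F 98 85 F0 9F 9A 96 F2 9A B1 9D.

E4 8D 85 F1 AD 81 AF 39 F0 9F 98 85 F0 9F 9A 96 F2 9A B1 9D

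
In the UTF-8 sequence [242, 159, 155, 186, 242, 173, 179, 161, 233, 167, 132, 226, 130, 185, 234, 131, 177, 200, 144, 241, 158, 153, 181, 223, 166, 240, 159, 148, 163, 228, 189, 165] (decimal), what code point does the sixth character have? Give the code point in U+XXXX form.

U+0210

Offset 0: leading byte 0xF2 = 11110010 → 4-byte char #1 = F2 9F 9B BA.
Offset 4: leading byte 0xF2 = 11110010 → 4-byte char #2 = F2 AD B3 A1.
Offset 8: leading byte 0xE9 = 11101001 → 3-byte char #3 = E9 A7 84.
Offset 11: leading byte 0xE2 = 11100010 → 3-byte char #4 = E2 82 B9.
Offset 14: leading byte 0xEA = 11101010 → 3-byte char #5 = EA 83 B1.
Offset 17: leading byte 0xC8 = 11001000 → 2-byte char #6 = C8 90.
Leading byte 0xC8 = 11001000 matches 110xxxxx → 2-byte sequence.
Byte 1: 0xC8 = 11001000, payload 01000 (5 bits).
Byte 2: 0x90 = 10010000 (10xxxxxx ✓), payload 010000.
Concatenate: 01000010000 = 0x210 (11 bits → U+0210).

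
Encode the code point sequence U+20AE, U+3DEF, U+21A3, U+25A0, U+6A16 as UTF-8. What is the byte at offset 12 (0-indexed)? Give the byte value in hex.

0xE6

U+20AE → 3-byte form E2 82 AE at offsets 0–2.
U+3DEF → 3-byte form E3 B7 AF at offsets 3–5.
U+21A3 → 3-byte form E2 86 A3 at offsets 6–8.
U+25A0 → 3-byte form E2 96 A0 at offsets 9–11.
U+6A16 → 3-byte form E6 A8 96 at offsets 12–14.
Offset 12 falls in char 5's range; it's byte 1 of E6 A8 96 = 0xE6.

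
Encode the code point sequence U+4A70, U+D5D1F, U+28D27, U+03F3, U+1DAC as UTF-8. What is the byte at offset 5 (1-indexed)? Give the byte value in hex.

1-indexed offset 5 is 0-indexed offset 4.
U+4A70 → 3-byte form E4 A9 B0 at offsets 0–2.
U+D5D1F → 4-byte form F3 95 B4 9F at offsets 3–6.
Offset 4 falls in char 2's range; it's byte 2 of F3 95 B4 9F = 0x95.

0x95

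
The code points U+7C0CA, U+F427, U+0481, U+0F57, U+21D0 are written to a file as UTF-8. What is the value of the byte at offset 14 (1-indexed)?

0x87

1-indexed offset 14 is 0-indexed offset 13.
U+7C0CA → 4-byte form F1 BC 83 8A at offsets 0–3.
U+F427 → 3-byte form EF 90 A7 at offsets 4–6.
U+0481 → 2-byte form D2 81 at offsets 7–8.
U+0F57 → 3-byte form E0 BD 97 at offsets 9–11.
U+21D0 → 3-byte form E2 87 90 at offsets 12–14.
Offset 13 falls in char 5's range; it's byte 2 of E2 87 90 = 0x87.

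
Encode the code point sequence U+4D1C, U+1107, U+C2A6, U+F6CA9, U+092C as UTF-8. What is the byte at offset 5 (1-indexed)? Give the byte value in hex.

0x84

1-indexed offset 5 is 0-indexed offset 4.
U+4D1C → 3-byte form E4 B4 9C at offsets 0–2.
U+1107 → 3-byte form E1 84 87 at offsets 3–5.
Offset 4 falls in char 2's range; it's byte 2 of E1 84 87 = 0x84.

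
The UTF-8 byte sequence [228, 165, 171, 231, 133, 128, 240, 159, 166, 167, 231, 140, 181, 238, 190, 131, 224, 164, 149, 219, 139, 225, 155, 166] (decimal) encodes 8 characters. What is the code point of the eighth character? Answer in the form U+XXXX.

Offset 0: leading byte 0xE4 = 11100100 → 3-byte char #1 = E4 A5 AB.
Offset 3: leading byte 0xE7 = 11100111 → 3-byte char #2 = E7 85 80.
Offset 6: leading byte 0xF0 = 11110000 → 4-byte char #3 = F0 9F A6 A7.
Offset 10: leading byte 0xE7 = 11100111 → 3-byte char #4 = E7 8C B5.
Offset 13: leading byte 0xEE = 11101110 → 3-byte char #5 = EE BE 83.
Offset 16: leading byte 0xE0 = 11100000 → 3-byte char #6 = E0 A4 95.
Offset 19: leading byte 0xDB = 11011011 → 2-byte char #7 = DB 8B.
Offset 21: leading byte 0xE1 = 11100001 → 3-byte char #8 = E1 9B A6.
Leading byte 0xE1 = 11100001 matches 1110xxxx → 3-byte sequence.
Byte 1: 0xE1 = 11100001, payload 0001 (4 bits).
Byte 2: 0x9B = 10011011 (10xxxxxx ✓), payload 011011.
Byte 3: 0xA6 = 10100110 (10xxxxxx ✓), payload 100110.
Concatenate: 0001011011100110 = 0x16E6 (16 bits → U+16E6).

U+16E6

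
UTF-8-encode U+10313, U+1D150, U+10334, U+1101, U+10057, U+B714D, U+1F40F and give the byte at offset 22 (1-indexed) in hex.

0x85

1-indexed offset 22 is 0-indexed offset 21.
U+10313 → 4-byte form F0 90 8C 93 at offsets 0–3.
U+1D150 → 4-byte form F0 9D 85 90 at offsets 4–7.
U+10334 → 4-byte form F0 90 8C B4 at offsets 8–11.
U+1101 → 3-byte form E1 84 81 at offsets 12–14.
U+10057 → 4-byte form F0 90 81 97 at offsets 15–18.
U+B714D → 4-byte form F2 B7 85 8D at offsets 19–22.
Offset 21 falls in char 6's range; it's byte 3 of F2 B7 85 8D = 0x85.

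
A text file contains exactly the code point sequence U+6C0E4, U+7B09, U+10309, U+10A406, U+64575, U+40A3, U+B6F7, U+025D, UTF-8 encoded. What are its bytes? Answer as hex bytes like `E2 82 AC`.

U+6C0E4: 4-byte form → F1 AC 83 A4.
U+7B09: 3-byte form → E7 AC 89.
U+10309: 4-byte form → F0 90 8C 89.
U+10A406: 4-byte form → F4 8A 90 86.
U+64575: 4-byte form → F1 A4 95 B5.
U+40A3: 3-byte form → E4 82 A3.
U+B6F7: 3-byte form → EB 9B B7.
U+025D: 2-byte form → C9 9D.
Concatenated (27 bytes): F1 AC 83 A4 E7 AC 89 F0 90 8C 89 F4 8A 90 86 F1 A4 95 B5 E4 82 A3 EB 9B B7 C9 9D.

F1 AC 83 A4 E7 AC 89 F0 90 8C 89 F4 8A 90 86 F1 A4 95 B5 E4 82 A3 EB 9B B7 C9 9D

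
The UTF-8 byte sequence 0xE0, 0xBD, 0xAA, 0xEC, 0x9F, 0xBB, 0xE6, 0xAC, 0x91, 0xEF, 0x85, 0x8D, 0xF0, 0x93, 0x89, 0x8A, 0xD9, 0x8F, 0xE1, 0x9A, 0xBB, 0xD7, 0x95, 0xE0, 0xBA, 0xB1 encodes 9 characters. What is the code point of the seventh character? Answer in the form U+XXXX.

Offset 0: leading byte 0xE0 = 11100000 → 3-byte char #1 = E0 BD AA.
Offset 3: leading byte 0xEC = 11101100 → 3-byte char #2 = EC 9F BB.
Offset 6: leading byte 0xE6 = 11100110 → 3-byte char #3 = E6 AC 91.
Offset 9: leading byte 0xEF = 11101111 → 3-byte char #4 = EF 85 8D.
Offset 12: leading byte 0xF0 = 11110000 → 4-byte char #5 = F0 93 89 8A.
Offset 16: leading byte 0xD9 = 11011001 → 2-byte char #6 = D9 8F.
Offset 18: leading byte 0xE1 = 11100001 → 3-byte char #7 = E1 9A BB.
Leading byte 0xE1 = 11100001 matches 1110xxxx → 3-byte sequence.
Byte 1: 0xE1 = 11100001, payload 0001 (4 bits).
Byte 2: 0x9A = 10011010 (10xxxxxx ✓), payload 011010.
Byte 3: 0xBB = 10111011 (10xxxxxx ✓), payload 111011.
Concatenate: 0001011010111011 = 0x16BB (16 bits → U+16BB).

U+16BB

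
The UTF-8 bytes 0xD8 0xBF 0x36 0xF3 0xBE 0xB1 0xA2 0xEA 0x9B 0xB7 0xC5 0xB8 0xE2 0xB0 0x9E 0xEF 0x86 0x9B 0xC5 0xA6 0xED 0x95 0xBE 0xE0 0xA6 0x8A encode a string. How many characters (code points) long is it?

10

Byte at offset 0: 0xD8 = 11011000 → 2-byte char (#1). Advance 2.
Byte at offset 2: 0x36 = 00110110 → 1-byte char (#2). Advance 1.
Byte at offset 3: 0xF3 = 11110011 → 4-byte char (#3). Advance 4.
Byte at offset 7: 0xEA = 11101010 → 3-byte char (#4). Advance 3.
Byte at offset 10: 0xC5 = 11000101 → 2-byte char (#5). Advance 2.
Byte at offset 12: 0xE2 = 11100010 → 3-byte char (#6). Advance 3.
Byte at offset 15: 0xEF = 11101111 → 3-byte char (#7). Advance 3.
Byte at offset 18: 0xC5 = 11000101 → 2-byte char (#8). Advance 2.
Byte at offset 20: 0xED = 11101101 → 3-byte char (#9). Advance 3.
Byte at offset 23: 0xE0 = 11100000 → 3-byte char (#10). Advance 3.
Reached end at offset 26 after 10 code points.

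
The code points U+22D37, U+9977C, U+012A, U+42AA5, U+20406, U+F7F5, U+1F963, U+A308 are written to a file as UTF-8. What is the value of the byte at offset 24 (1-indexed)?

1-indexed offset 24 is 0-indexed offset 23.
U+22D37 → 4-byte form F0 A2 B4 B7 at offsets 0–3.
U+9977C → 4-byte form F2 99 9D BC at offsets 4–7.
U+012A → 2-byte form C4 AA at offsets 8–9.
U+42AA5 → 4-byte form F1 82 AA A5 at offsets 10–13.
U+20406 → 4-byte form F0 A0 90 86 at offsets 14–17.
U+F7F5 → 3-byte form EF 9F B5 at offsets 18–20.
U+1F963 → 4-byte form F0 9F A5 A3 at offsets 21–24.
Offset 23 falls in char 7's range; it's byte 3 of F0 9F A5 A3 = 0xA5.

0xA5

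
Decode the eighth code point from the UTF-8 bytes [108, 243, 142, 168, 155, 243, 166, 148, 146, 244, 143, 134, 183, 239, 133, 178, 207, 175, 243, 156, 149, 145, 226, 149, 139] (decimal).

Offset 0: leading byte 0x6C = 01101100 → 1-byte char #1 = 6C.
Offset 1: leading byte 0xF3 = 11110011 → 4-byte char #2 = F3 8E A8 9B.
Offset 5: leading byte 0xF3 = 11110011 → 4-byte char #3 = F3 A6 94 92.
Offset 9: leading byte 0xF4 = 11110100 → 4-byte char #4 = F4 8F 86 B7.
Offset 13: leading byte 0xEF = 11101111 → 3-byte char #5 = EF 85 B2.
Offset 16: leading byte 0xCF = 11001111 → 2-byte char #6 = CF AF.
Offset 18: leading byte 0xF3 = 11110011 → 4-byte char #7 = F3 9C 95 91.
Offset 22: leading byte 0xE2 = 11100010 → 3-byte char #8 = E2 95 8B.
Leading byte 0xE2 = 11100010 matches 1110xxxx → 3-byte sequence.
Byte 1: 0xE2 = 11100010, payload 0010 (4 bits).
Byte 2: 0x95 = 10010101 (10xxxxxx ✓), payload 010101.
Byte 3: 0x8B = 10001011 (10xxxxxx ✓), payload 001011.
Concatenate: 0010010101001011 = 0x254B (16 bits → U+254B).

U+254B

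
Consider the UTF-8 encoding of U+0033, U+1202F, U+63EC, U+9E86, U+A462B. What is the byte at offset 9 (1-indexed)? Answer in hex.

1-indexed offset 9 is 0-indexed offset 8.
U+0033 → 1-byte form 33 at offsets 0–0.
U+1202F → 4-byte form F0 92 80 AF at offsets 1–4.
U+63EC → 3-byte form E6 8F AC at offsets 5–7.
U+9E86 → 3-byte form E9 BA 86 at offsets 8–10.
Offset 8 falls in char 4's range; it's byte 1 of E9 BA 86 = 0xE9.

0xE9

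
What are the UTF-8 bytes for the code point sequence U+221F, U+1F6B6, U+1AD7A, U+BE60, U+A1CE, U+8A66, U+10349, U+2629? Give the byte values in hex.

U+221F: 3-byte form → E2 88 9F.
U+1F6B6: 4-byte form → F0 9F 9A B6.
U+1AD7A: 4-byte form → F0 9A B5 BA.
U+BE60: 3-byte form → EB B9 A0.
U+A1CE: 3-byte form → EA 87 8E.
U+8A66: 3-byte form → E8 A9 A6.
U+10349: 4-byte form → F0 90 8D 89.
U+2629: 3-byte form → E2 98 A9.
Concatenated (27 bytes): E2 88 9F F0 9F 9A B6 F0 9A B5 BA EB B9 A0 EA 87 8E E8 A9 A6 F0 90 8D 89 E2 98 A9.

E2 88 9F F0 9F 9A B6 F0 9A B5 BA EB B9 A0 EA 87 8E E8 A9 A6 F0 90 8D 89 E2 98 A9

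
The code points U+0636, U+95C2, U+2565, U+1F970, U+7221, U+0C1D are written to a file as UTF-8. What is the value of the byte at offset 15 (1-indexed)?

1-indexed offset 15 is 0-indexed offset 14.
U+0636 → 2-byte form D8 B6 at offsets 0–1.
U+95C2 → 3-byte form E9 97 82 at offsets 2–4.
U+2565 → 3-byte form E2 95 A5 at offsets 5–7.
U+1F970 → 4-byte form F0 9F A5 B0 at offsets 8–11.
U+7221 → 3-byte form E7 88 A1 at offsets 12–14.
Offset 14 falls in char 5's range; it's byte 3 of E7 88 A1 = 0xA1.

0xA1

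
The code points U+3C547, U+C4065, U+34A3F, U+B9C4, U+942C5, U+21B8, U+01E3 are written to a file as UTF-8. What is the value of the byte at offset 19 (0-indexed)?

U+3C547 → 4-byte form F0 BC 95 87 at offsets 0–3.
U+C4065 → 4-byte form F3 84 81 A5 at offsets 4–7.
U+34A3F → 4-byte form F0 B4 A8 BF at offsets 8–11.
U+B9C4 → 3-byte form EB A7 84 at offsets 12–14.
U+942C5 → 4-byte form F2 94 8B 85 at offsets 15–18.
U+21B8 → 3-byte form E2 86 B8 at offsets 19–21.
Offset 19 falls in char 6's range; it's byte 1 of E2 86 B8 = 0xE2.

0xE2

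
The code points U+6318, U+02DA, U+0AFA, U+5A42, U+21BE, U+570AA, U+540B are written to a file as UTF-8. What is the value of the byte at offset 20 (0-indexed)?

0x8B

U+6318 → 3-byte form E6 8C 98 at offsets 0–2.
U+02DA → 2-byte form CB 9A at offsets 3–4.
U+0AFA → 3-byte form E0 AB BA at offsets 5–7.
U+5A42 → 3-byte form E5 A9 82 at offsets 8–10.
U+21BE → 3-byte form E2 86 BE at offsets 11–13.
U+570AA → 4-byte form F1 97 82 AA at offsets 14–17.
U+540B → 3-byte form E5 90 8B at offsets 18–20.
Offset 20 falls in char 7's range; it's byte 3 of E5 90 8B = 0x8B.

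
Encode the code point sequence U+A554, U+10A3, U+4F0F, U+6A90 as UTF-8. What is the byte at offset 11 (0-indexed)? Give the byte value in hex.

U+A554 → 3-byte form EA 95 94 at offsets 0–2.
U+10A3 → 3-byte form E1 82 A3 at offsets 3–5.
U+4F0F → 3-byte form E4 BC 8F at offsets 6–8.
U+6A90 → 3-byte form E6 AA 90 at offsets 9–11.
Offset 11 falls in char 4's range; it's byte 3 of E6 AA 90 = 0x90.

0x90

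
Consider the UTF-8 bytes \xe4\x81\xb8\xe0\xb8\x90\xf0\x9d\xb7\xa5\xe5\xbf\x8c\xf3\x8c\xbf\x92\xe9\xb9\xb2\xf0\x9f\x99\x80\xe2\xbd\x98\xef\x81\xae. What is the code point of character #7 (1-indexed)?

U+1F640

Offset 0: leading byte 0xE4 = 11100100 → 3-byte char #1 = E4 81 B8.
Offset 3: leading byte 0xE0 = 11100000 → 3-byte char #2 = E0 B8 90.
Offset 6: leading byte 0xF0 = 11110000 → 4-byte char #3 = F0 9D B7 A5.
Offset 10: leading byte 0xE5 = 11100101 → 3-byte char #4 = E5 BF 8C.
Offset 13: leading byte 0xF3 = 11110011 → 4-byte char #5 = F3 8C BF 92.
Offset 17: leading byte 0xE9 = 11101001 → 3-byte char #6 = E9 B9 B2.
Offset 20: leading byte 0xF0 = 11110000 → 4-byte char #7 = F0 9F 99 80.
Leading byte 0xF0 = 11110000 matches 11110xxx → 4-byte sequence.
Byte 1: 0xF0 = 11110000, payload 000 (3 bits).
Byte 2: 0x9F = 10011111 (10xxxxxx ✓), payload 011111.
Byte 3: 0x99 = 10011001 (10xxxxxx ✓), payload 011001.
Byte 4: 0x80 = 10000000 (10xxxxxx ✓), payload 000000.
Concatenate: 000011111011001000000 = 0x1F640 (21 bits → U+1F640).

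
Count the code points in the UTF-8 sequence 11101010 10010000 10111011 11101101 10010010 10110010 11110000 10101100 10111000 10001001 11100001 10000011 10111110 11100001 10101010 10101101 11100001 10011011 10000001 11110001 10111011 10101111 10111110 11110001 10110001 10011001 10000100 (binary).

8

Byte at offset 0: 0xEA = 11101010 → 3-byte char (#1). Advance 3.
Byte at offset 3: 0xED = 11101101 → 3-byte char (#2). Advance 3.
Byte at offset 6: 0xF0 = 11110000 → 4-byte char (#3). Advance 4.
Byte at offset 10: 0xE1 = 11100001 → 3-byte char (#4). Advance 3.
Byte at offset 13: 0xE1 = 11100001 → 3-byte char (#5). Advance 3.
Byte at offset 16: 0xE1 = 11100001 → 3-byte char (#6). Advance 3.
Byte at offset 19: 0xF1 = 11110001 → 4-byte char (#7). Advance 4.
Byte at offset 23: 0xF1 = 11110001 → 4-byte char (#8). Advance 4.
Reached end at offset 27 after 8 code points.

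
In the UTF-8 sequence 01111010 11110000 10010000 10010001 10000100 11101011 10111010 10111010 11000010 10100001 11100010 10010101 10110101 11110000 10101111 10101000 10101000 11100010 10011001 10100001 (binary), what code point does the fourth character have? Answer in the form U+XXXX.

U+00A1

Offset 0: leading byte 0x7A = 01111010 → 1-byte char #1 = 7A.
Offset 1: leading byte 0xF0 = 11110000 → 4-byte char #2 = F0 90 91 84.
Offset 5: leading byte 0xEB = 11101011 → 3-byte char #3 = EB BA BA.
Offset 8: leading byte 0xC2 = 11000010 → 2-byte char #4 = C2 A1.
Leading byte 0xC2 = 11000010 matches 110xxxxx → 2-byte sequence.
Byte 1: 0xC2 = 11000010, payload 00010 (5 bits).
Byte 2: 0xA1 = 10100001 (10xxxxxx ✓), payload 100001.
Concatenate: 00010100001 = 0xA1 (11 bits → U+00A1).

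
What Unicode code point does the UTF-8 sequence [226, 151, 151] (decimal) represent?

Leading byte 0xE2 = 11100010 matches 1110xxxx → 3-byte sequence.
Byte 1: 0xE2 = 11100010, payload 0010 (4 bits).
Byte 2: 0x97 = 10010111 (10xxxxxx ✓), payload 010111.
Byte 3: 0x97 = 10010111 (10xxxxxx ✓), payload 010111.
Concatenate: 0010010111010111 = 0x25D7 (16 bits → U+25D7).

U+25D7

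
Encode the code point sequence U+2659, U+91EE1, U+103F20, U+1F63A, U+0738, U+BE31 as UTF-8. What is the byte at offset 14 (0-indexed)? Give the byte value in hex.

U+2659 → 3-byte form E2 99 99 at offsets 0–2.
U+91EE1 → 4-byte form F2 91 BB A1 at offsets 3–6.
U+103F20 → 4-byte form F4 83 BC A0 at offsets 7–10.
U+1F63A → 4-byte form F0 9F 98 BA at offsets 11–14.
Offset 14 falls in char 4's range; it's byte 4 of F0 9F 98 BA = 0xBA.

0xBA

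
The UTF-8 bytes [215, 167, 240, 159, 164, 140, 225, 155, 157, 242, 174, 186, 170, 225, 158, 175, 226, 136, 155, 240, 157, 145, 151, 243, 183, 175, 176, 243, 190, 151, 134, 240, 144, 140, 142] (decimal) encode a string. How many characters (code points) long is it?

10

Byte at offset 0: 0xD7 = 11010111 → 2-byte char (#1). Advance 2.
Byte at offset 2: 0xF0 = 11110000 → 4-byte char (#2). Advance 4.
Byte at offset 6: 0xE1 = 11100001 → 3-byte char (#3). Advance 3.
Byte at offset 9: 0xF2 = 11110010 → 4-byte char (#4). Advance 4.
Byte at offset 13: 0xE1 = 11100001 → 3-byte char (#5). Advance 3.
Byte at offset 16: 0xE2 = 11100010 → 3-byte char (#6). Advance 3.
Byte at offset 19: 0xF0 = 11110000 → 4-byte char (#7). Advance 4.
Byte at offset 23: 0xF3 = 11110011 → 4-byte char (#8). Advance 4.
Byte at offset 27: 0xF3 = 11110011 → 4-byte char (#9). Advance 4.
Byte at offset 31: 0xF0 = 11110000 → 4-byte char (#10). Advance 4.
Reached end at offset 35 after 10 code points.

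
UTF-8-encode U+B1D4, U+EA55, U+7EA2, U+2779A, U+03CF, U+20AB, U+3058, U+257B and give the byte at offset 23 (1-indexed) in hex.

0x95

1-indexed offset 23 is 0-indexed offset 22.
U+B1D4 → 3-byte form EB 87 94 at offsets 0–2.
U+EA55 → 3-byte form EE A9 95 at offsets 3–5.
U+7EA2 → 3-byte form E7 BA A2 at offsets 6–8.
U+2779A → 4-byte form F0 A7 9E 9A at offsets 9–12.
U+03CF → 2-byte form CF 8F at offsets 13–14.
U+20AB → 3-byte form E2 82 AB at offsets 15–17.
U+3058 → 3-byte form E3 81 98 at offsets 18–20.
U+257B → 3-byte form E2 95 BB at offsets 21–23.
Offset 22 falls in char 8's range; it's byte 2 of E2 95 BB = 0x95.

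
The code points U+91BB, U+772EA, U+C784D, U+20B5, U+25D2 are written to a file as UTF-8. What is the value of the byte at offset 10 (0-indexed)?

0x8D

U+91BB → 3-byte form E9 86 BB at offsets 0–2.
U+772EA → 4-byte form F1 B7 8B AA at offsets 3–6.
U+C784D → 4-byte form F3 87 A1 8D at offsets 7–10.
Offset 10 falls in char 3's range; it's byte 4 of F3 87 A1 8D = 0x8D.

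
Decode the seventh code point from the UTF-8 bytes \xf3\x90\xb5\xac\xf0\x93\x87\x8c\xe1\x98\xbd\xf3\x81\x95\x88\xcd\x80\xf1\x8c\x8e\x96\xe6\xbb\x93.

U+6ED3

Offset 0: leading byte 0xF3 = 11110011 → 4-byte char #1 = F3 90 B5 AC.
Offset 4: leading byte 0xF0 = 11110000 → 4-byte char #2 = F0 93 87 8C.
Offset 8: leading byte 0xE1 = 11100001 → 3-byte char #3 = E1 98 BD.
Offset 11: leading byte 0xF3 = 11110011 → 4-byte char #4 = F3 81 95 88.
Offset 15: leading byte 0xCD = 11001101 → 2-byte char #5 = CD 80.
Offset 17: leading byte 0xF1 = 11110001 → 4-byte char #6 = F1 8C 8E 96.
Offset 21: leading byte 0xE6 = 11100110 → 3-byte char #7 = E6 BB 93.
Leading byte 0xE6 = 11100110 matches 1110xxxx → 3-byte sequence.
Byte 1: 0xE6 = 11100110, payload 0110 (4 bits).
Byte 2: 0xBB = 10111011 (10xxxxxx ✓), payload 111011.
Byte 3: 0x93 = 10010011 (10xxxxxx ✓), payload 010011.
Concatenate: 0110111011010011 = 0x6ED3 (16 bits → U+6ED3).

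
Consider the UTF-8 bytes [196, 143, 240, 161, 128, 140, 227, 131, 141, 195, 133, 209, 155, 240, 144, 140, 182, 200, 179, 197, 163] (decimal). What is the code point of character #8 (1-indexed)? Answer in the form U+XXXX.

U+0163

Offset 0: leading byte 0xC4 = 11000100 → 2-byte char #1 = C4 8F.
Offset 2: leading byte 0xF0 = 11110000 → 4-byte char #2 = F0 A1 80 8C.
Offset 6: leading byte 0xE3 = 11100011 → 3-byte char #3 = E3 83 8D.
Offset 9: leading byte 0xC3 = 11000011 → 2-byte char #4 = C3 85.
Offset 11: leading byte 0xD1 = 11010001 → 2-byte char #5 = D1 9B.
Offset 13: leading byte 0xF0 = 11110000 → 4-byte char #6 = F0 90 8C B6.
Offset 17: leading byte 0xC8 = 11001000 → 2-byte char #7 = C8 B3.
Offset 19: leading byte 0xC5 = 11000101 → 2-byte char #8 = C5 A3.
Leading byte 0xC5 = 11000101 matches 110xxxxx → 2-byte sequence.
Byte 1: 0xC5 = 11000101, payload 00101 (5 bits).
Byte 2: 0xA3 = 10100011 (10xxxxxx ✓), payload 100011.
Concatenate: 00101100011 = 0x163 (11 bits → U+0163).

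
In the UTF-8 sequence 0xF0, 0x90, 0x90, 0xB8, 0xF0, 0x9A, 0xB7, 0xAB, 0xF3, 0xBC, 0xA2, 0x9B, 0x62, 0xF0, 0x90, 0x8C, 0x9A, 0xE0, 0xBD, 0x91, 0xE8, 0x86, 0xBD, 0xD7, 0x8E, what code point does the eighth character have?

U+05CE

Offset 0: leading byte 0xF0 = 11110000 → 4-byte char #1 = F0 90 90 B8.
Offset 4: leading byte 0xF0 = 11110000 → 4-byte char #2 = F0 9A B7 AB.
Offset 8: leading byte 0xF3 = 11110011 → 4-byte char #3 = F3 BC A2 9B.
Offset 12: leading byte 0x62 = 01100010 → 1-byte char #4 = 62.
Offset 13: leading byte 0xF0 = 11110000 → 4-byte char #5 = F0 90 8C 9A.
Offset 17: leading byte 0xE0 = 11100000 → 3-byte char #6 = E0 BD 91.
Offset 20: leading byte 0xE8 = 11101000 → 3-byte char #7 = E8 86 BD.
Offset 23: leading byte 0xD7 = 11010111 → 2-byte char #8 = D7 8E.
Leading byte 0xD7 = 11010111 matches 110xxxxx → 2-byte sequence.
Byte 1: 0xD7 = 11010111, payload 10111 (5 bits).
Byte 2: 0x8E = 10001110 (10xxxxxx ✓), payload 001110.
Concatenate: 10111001110 = 0x5CE (11 bits → U+05CE).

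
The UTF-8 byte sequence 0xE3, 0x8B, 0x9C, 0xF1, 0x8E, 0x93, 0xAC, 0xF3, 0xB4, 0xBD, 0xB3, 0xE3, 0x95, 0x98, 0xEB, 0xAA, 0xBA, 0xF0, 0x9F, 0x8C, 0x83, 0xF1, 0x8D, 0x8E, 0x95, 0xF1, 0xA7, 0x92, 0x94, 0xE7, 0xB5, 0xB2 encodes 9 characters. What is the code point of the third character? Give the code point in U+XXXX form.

Offset 0: leading byte 0xE3 = 11100011 → 3-byte char #1 = E3 8B 9C.
Offset 3: leading byte 0xF1 = 11110001 → 4-byte char #2 = F1 8E 93 AC.
Offset 7: leading byte 0xF3 = 11110011 → 4-byte char #3 = F3 B4 BD B3.
Leading byte 0xF3 = 11110011 matches 11110xxx → 4-byte sequence.
Byte 1: 0xF3 = 11110011, payload 011 (3 bits).
Byte 2: 0xB4 = 10110100 (10xxxxxx ✓), payload 110100.
Byte 3: 0xBD = 10111101 (10xxxxxx ✓), payload 111101.
Byte 4: 0xB3 = 10110011 (10xxxxxx ✓), payload 110011.
Concatenate: 011110100111101110011 = 0xF4F73 (21 bits → U+F4F73).

U+F4F73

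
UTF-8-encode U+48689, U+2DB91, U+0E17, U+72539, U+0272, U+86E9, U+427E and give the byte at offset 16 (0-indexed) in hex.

U+48689 → 4-byte form F1 88 9A 89 at offsets 0–3.
U+2DB91 → 4-byte form F0 AD AE 91 at offsets 4–7.
U+0E17 → 3-byte form E0 B8 97 at offsets 8–10.
U+72539 → 4-byte form F1 B2 94 B9 at offsets 11–14.
U+0272 → 2-byte form C9 B2 at offsets 15–16.
Offset 16 falls in char 5's range; it's byte 2 of C9 B2 = 0xB2.

0xB2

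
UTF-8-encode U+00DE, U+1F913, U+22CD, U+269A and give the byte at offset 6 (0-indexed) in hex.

U+00DE → 2-byte form C3 9E at offsets 0–1.
U+1F913 → 4-byte form F0 9F A4 93 at offsets 2–5.
U+22CD → 3-byte form E2 8B 8D at offsets 6–8.
Offset 6 falls in char 3's range; it's byte 1 of E2 8B 8D = 0xE2.

0xE2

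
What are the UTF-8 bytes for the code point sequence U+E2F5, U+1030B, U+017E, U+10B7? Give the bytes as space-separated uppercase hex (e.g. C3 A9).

EE 8B B5 F0 90 8C 8B C5 BE E1 82 B7

U+E2F5: 3-byte form → EE 8B B5.
U+1030B: 4-byte form → F0 90 8C 8B.
U+017E: 2-byte form → C5 BE.
U+10B7: 3-byte form → E1 82 B7.
Concatenated (12 bytes): EE 8B B5 F0 90 8C 8B C5 BE E1 82 B7.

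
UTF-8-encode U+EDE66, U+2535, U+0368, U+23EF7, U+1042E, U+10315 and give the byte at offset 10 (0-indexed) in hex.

U+EDE66 → 4-byte form F3 AD B9 A6 at offsets 0–3.
U+2535 → 3-byte form E2 94 B5 at offsets 4–6.
U+0368 → 2-byte form CD A8 at offsets 7–8.
U+23EF7 → 4-byte form F0 A3 BB B7 at offsets 9–12.
Offset 10 falls in char 4's range; it's byte 2 of F0 A3 BB B7 = 0xA3.

0xA3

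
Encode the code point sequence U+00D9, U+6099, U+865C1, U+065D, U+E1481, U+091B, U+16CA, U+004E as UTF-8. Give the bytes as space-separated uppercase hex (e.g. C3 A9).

C3 99 E6 82 99 F2 86 97 81 D9 9D F3 A1 92 81 E0 A4 9B E1 9B 8A 4E

U+00D9: 2-byte form → C3 99.
U+6099: 3-byte form → E6 82 99.
U+865C1: 4-byte form → F2 86 97 81.
U+065D: 2-byte form → D9 9D.
U+E1481: 4-byte form → F3 A1 92 81.
U+091B: 3-byte form → E0 A4 9B.
U+16CA: 3-byte form → E1 9B 8A.
U+004E: 1-byte form → 4E.
Concatenated (22 bytes): C3 99 E6 82 99 F2 86 97 81 D9 9D F3 A1 92 81 E0 A4 9B E1 9B 8A 4E.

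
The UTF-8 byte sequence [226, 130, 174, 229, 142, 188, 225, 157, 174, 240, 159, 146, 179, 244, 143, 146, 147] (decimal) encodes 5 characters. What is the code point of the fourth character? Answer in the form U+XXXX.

Offset 0: leading byte 0xE2 = 11100010 → 3-byte char #1 = E2 82 AE.
Offset 3: leading byte 0xE5 = 11100101 → 3-byte char #2 = E5 8E BC.
Offset 6: leading byte 0xE1 = 11100001 → 3-byte char #3 = E1 9D AE.
Offset 9: leading byte 0xF0 = 11110000 → 4-byte char #4 = F0 9F 92 B3.
Leading byte 0xF0 = 11110000 matches 11110xxx → 4-byte sequence.
Byte 1: 0xF0 = 11110000, payload 000 (3 bits).
Byte 2: 0x9F = 10011111 (10xxxxxx ✓), payload 011111.
Byte 3: 0x92 = 10010010 (10xxxxxx ✓), payload 010010.
Byte 4: 0xB3 = 10110011 (10xxxxxx ✓), payload 110011.
Concatenate: 000011111010010110011 = 0x1F4B3 (21 bits → U+1F4B3).

U+1F4B3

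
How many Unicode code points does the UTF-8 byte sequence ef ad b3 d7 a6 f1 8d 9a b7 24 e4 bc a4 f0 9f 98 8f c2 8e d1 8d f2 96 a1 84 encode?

Byte at offset 0: 0xEF = 11101111 → 3-byte char (#1). Advance 3.
Byte at offset 3: 0xD7 = 11010111 → 2-byte char (#2). Advance 2.
Byte at offset 5: 0xF1 = 11110001 → 4-byte char (#3). Advance 4.
Byte at offset 9: 0x24 = 00100100 → 1-byte char (#4). Advance 1.
Byte at offset 10: 0xE4 = 11100100 → 3-byte char (#5). Advance 3.
Byte at offset 13: 0xF0 = 11110000 → 4-byte char (#6). Advance 4.
Byte at offset 17: 0xC2 = 11000010 → 2-byte char (#7). Advance 2.
Byte at offset 19: 0xD1 = 11010001 → 2-byte char (#8). Advance 2.
Byte at offset 21: 0xF2 = 11110010 → 4-byte char (#9). Advance 4.
Reached end at offset 25 after 9 code points.

9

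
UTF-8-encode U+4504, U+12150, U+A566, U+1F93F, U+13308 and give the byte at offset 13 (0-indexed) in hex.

0xBF

U+4504 → 3-byte form E4 94 84 at offsets 0–2.
U+12150 → 4-byte form F0 92 85 90 at offsets 3–6.
U+A566 → 3-byte form EA 95 A6 at offsets 7–9.
U+1F93F → 4-byte form F0 9F A4 BF at offsets 10–13.
Offset 13 falls in char 4's range; it's byte 4 of F0 9F A4 BF = 0xBF.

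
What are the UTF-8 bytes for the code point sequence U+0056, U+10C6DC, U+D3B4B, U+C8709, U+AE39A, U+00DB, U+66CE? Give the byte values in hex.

U+0056: 1-byte form → 56.
U+10C6DC: 4-byte form → F4 8C 9B 9C.
U+D3B4B: 4-byte form → F3 93 AD 8B.
U+C8709: 4-byte form → F3 88 9C 89.
U+AE39A: 4-byte form → F2 AE 8E 9A.
U+00DB: 2-byte form → C3 9B.
U+66CE: 3-byte form → E6 9B 8E.
Concatenated (22 bytes): 56 F4 8C 9B 9C F3 93 AD 8B F3 88 9C 89 F2 AE 8E 9A C3 9B E6 9B 8E.

56 F4 8C 9B 9C F3 93 AD 8B F3 88 9C 89 F2 AE 8E 9A C3 9B E6 9B 8E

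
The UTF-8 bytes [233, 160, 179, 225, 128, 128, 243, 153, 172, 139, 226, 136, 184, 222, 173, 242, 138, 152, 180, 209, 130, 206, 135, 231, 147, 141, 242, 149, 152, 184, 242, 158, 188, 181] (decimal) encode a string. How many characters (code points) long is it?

Byte at offset 0: 0xE9 = 11101001 → 3-byte char (#1). Advance 3.
Byte at offset 3: 0xE1 = 11100001 → 3-byte char (#2). Advance 3.
Byte at offset 6: 0xF3 = 11110011 → 4-byte char (#3). Advance 4.
Byte at offset 10: 0xE2 = 11100010 → 3-byte char (#4). Advance 3.
Byte at offset 13: 0xDE = 11011110 → 2-byte char (#5). Advance 2.
Byte at offset 15: 0xF2 = 11110010 → 4-byte char (#6). Advance 4.
Byte at offset 19: 0xD1 = 11010001 → 2-byte char (#7). Advance 2.
Byte at offset 21: 0xCE = 11001110 → 2-byte char (#8). Advance 2.
Byte at offset 23: 0xE7 = 11100111 → 3-byte char (#9). Advance 3.
Byte at offset 26: 0xF2 = 11110010 → 4-byte char (#10). Advance 4.
Byte at offset 30: 0xF2 = 11110010 → 4-byte char (#11). Advance 4.
Reached end at offset 34 after 11 code points.

11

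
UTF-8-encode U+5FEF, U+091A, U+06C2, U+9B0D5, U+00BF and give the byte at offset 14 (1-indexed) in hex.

0xBF

1-indexed offset 14 is 0-indexed offset 13.
U+5FEF → 3-byte form E5 BF AF at offsets 0–2.
U+091A → 3-byte form E0 A4 9A at offsets 3–5.
U+06C2 → 2-byte form DB 82 at offsets 6–7.
U+9B0D5 → 4-byte form F2 9B 83 95 at offsets 8–11.
U+00BF → 2-byte form C2 BF at offsets 12–13.
Offset 13 falls in char 5's range; it's byte 2 of C2 BF = 0xBF.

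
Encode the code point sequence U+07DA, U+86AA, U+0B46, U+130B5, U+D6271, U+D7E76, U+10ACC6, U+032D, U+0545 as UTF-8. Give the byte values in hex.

DF 9A E8 9A AA E0 AD 86 F0 93 82 B5 F3 96 89 B1 F3 97 B9 B6 F4 8A B3 86 CC AD D5 85

U+07DA: 2-byte form → DF 9A.
U+86AA: 3-byte form → E8 9A AA.
U+0B46: 3-byte form → E0 AD 86.
U+130B5: 4-byte form → F0 93 82 B5.
U+D6271: 4-byte form → F3 96 89 B1.
U+D7E76: 4-byte form → F3 97 B9 B6.
U+10ACC6: 4-byte form → F4 8A B3 86.
U+032D: 2-byte form → CC AD.
U+0545: 2-byte form → D5 85.
Concatenated (28 bytes): DF 9A E8 9A AA E0 AD 86 F0 93 82 B5 F3 96 89 B1 F3 97 B9 B6 F4 8A B3 86 CC AD D5 85.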